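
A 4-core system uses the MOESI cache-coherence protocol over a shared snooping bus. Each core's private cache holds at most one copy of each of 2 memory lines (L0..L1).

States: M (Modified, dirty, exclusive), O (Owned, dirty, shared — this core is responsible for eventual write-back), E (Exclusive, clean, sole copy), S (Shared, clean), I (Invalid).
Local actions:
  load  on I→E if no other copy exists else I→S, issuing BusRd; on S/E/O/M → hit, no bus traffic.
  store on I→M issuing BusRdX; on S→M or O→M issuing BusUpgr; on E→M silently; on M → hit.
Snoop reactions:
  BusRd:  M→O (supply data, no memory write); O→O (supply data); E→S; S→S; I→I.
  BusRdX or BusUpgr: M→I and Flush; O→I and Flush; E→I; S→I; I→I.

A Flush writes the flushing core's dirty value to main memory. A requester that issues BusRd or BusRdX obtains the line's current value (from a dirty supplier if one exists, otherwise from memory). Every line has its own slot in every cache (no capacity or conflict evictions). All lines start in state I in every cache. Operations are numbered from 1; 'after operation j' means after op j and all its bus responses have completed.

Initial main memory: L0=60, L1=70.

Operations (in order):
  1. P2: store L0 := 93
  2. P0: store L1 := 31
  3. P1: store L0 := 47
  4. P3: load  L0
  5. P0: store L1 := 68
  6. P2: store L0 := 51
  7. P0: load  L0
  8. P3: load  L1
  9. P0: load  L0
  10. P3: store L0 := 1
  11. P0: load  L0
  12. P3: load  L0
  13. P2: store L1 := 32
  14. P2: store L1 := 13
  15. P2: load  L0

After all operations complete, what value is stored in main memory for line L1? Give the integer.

memory[L1] = 68

[1] P2: store L0 := 93 | P0:I, P1:I, P2:M(93), P3:I | bus: BusRdX
[2] P0: store L1 := 31 | P0:M(31), P1:I, P2:I, P3:I | bus: BusRdX
[3] P1: store L0 := 47 | P0:I, P1:M(47), P2:I, P3:I | bus: BusRdX,Flush
[4] P3: load  L0 | P0:I, P1:O(47), P2:I, P3:S(47) | bus: BusRd
[5] P0: store L1 := 68 | P0:M(68), P1:I, P2:I, P3:I | bus: none
[6] P2: store L0 := 51 | P0:I, P1:I, P2:M(51), P3:I | bus: BusRdX,Flush
[7] P0: load  L0 | P0:S(51), P1:I, P2:O(51), P3:I | bus: BusRd
[8] P3: load  L1 | P0:O(68), P1:I, P2:I, P3:S(68) | bus: BusRd
[9] P0: load  L0 | P0:S(51), P1:I, P2:O(51), P3:I | bus: none
[10] P3: store L0 := 1 | P0:I, P1:I, P2:I, P3:M(1) | bus: BusRdX,Flush
[11] P0: load  L0 | P0:S(1), P1:I, P2:I, P3:O(1) | bus: BusRd
[12] P3: load  L0 | P0:S(1), P1:I, P2:I, P3:O(1) | bus: none
[13] P2: store L1 := 32 | P0:I, P1:I, P2:M(32), P3:I | bus: BusRdX,Flush
[14] P2: store L1 := 13 | P0:I, P1:I, P2:M(13), P3:I | bus: none
[15] P2: load  L0 | P0:S(1), P1:I, P2:S(1), P3:O(1) | bus: BusRd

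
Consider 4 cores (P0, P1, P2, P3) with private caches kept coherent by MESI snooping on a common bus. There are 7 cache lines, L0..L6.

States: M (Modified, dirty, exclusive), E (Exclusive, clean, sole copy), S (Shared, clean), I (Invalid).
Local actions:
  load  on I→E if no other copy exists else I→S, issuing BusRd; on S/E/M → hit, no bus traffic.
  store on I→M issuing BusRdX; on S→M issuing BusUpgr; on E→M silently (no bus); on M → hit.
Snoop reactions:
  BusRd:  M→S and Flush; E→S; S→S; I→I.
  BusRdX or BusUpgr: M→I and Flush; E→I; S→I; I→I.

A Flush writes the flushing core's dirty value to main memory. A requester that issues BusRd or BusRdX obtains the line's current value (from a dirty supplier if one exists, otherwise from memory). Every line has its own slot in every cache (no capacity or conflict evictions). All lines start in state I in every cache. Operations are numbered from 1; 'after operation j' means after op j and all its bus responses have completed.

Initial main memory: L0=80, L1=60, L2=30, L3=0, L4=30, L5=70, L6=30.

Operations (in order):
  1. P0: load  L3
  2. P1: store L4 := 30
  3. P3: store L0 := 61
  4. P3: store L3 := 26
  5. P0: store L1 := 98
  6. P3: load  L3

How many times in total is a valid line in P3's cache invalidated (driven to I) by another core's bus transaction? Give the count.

invalidations = 0

  op1 P0: load  L3 → E/I/I/I on L3; bus BusRd; mem=0
  op2 P1: store L4 := 30 → I/M/I/I on L4; bus BusRdX; mem=30
  op3 P3: store L0 := 61 → I/I/I/M on L0; bus BusRdX; mem=80
  op4 P3: store L3 := 26 → I/I/I/M on L3; bus BusRdX; mem=0
  op5 P0: store L1 := 98 → M/I/I/I on L1; bus BusRdX; mem=60
  op6 P3: load  L3 → I/I/I/M on L3; bus (none); mem=0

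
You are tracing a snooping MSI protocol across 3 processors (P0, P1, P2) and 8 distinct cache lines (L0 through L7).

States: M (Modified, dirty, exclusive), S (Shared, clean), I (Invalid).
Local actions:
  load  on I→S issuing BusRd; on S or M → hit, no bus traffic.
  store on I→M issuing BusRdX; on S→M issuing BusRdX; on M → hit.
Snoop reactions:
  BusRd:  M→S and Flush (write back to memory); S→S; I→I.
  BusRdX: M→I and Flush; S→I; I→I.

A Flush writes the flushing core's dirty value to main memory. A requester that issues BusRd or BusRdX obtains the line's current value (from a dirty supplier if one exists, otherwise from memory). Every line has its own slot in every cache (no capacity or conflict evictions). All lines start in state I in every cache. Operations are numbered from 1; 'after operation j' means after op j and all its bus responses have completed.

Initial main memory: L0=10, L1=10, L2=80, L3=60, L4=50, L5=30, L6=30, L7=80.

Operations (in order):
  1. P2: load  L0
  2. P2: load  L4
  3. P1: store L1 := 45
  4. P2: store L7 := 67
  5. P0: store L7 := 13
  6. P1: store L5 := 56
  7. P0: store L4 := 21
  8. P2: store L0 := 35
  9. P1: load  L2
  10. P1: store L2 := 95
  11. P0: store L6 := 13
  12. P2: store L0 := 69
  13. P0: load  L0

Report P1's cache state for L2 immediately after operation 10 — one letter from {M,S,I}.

step 1: P2: load  L0  ⟶  IIS  (L0)  txn=BusRd  M[L0]=10
step 2: P2: load  L4  ⟶  IIS  (L4)  txn=BusRd  M[L4]=50
step 3: P1: store L1 := 45  ⟶  IMI  (L1)  txn=BusRdX  M[L1]=10
step 4: P2: store L7 := 67  ⟶  IIM  (L7)  txn=BusRdX  M[L7]=80
step 5: P0: store L7 := 13  ⟶  MII  (L7)  txn=BusRdX+Flush  M[L7]=67
step 6: P1: store L5 := 56  ⟶  IMI  (L5)  txn=BusRdX  M[L5]=30
step 7: P0: store L4 := 21  ⟶  MII  (L4)  txn=BusRdX  M[L4]=50
step 8: P2: store L0 := 35  ⟶  IIM  (L0)  txn=BusRdX  M[L0]=10
step 9: P1: load  L2  ⟶  ISI  (L2)  txn=BusRd  M[L2]=80
step 10: P1: store L2 := 95  ⟶  IMI  (L2)  txn=BusRdX  M[L2]=80
step 11: P0: store L6 := 13  ⟶  MII  (L6)  txn=BusRdX  M[L6]=30
step 12: P2: store L0 := 69  ⟶  IIM  (L0)  txn=∅  M[L0]=10
step 13: P0: load  L0  ⟶  SIS  (L0)  txn=BusRd+Flush  M[L0]=69

state = M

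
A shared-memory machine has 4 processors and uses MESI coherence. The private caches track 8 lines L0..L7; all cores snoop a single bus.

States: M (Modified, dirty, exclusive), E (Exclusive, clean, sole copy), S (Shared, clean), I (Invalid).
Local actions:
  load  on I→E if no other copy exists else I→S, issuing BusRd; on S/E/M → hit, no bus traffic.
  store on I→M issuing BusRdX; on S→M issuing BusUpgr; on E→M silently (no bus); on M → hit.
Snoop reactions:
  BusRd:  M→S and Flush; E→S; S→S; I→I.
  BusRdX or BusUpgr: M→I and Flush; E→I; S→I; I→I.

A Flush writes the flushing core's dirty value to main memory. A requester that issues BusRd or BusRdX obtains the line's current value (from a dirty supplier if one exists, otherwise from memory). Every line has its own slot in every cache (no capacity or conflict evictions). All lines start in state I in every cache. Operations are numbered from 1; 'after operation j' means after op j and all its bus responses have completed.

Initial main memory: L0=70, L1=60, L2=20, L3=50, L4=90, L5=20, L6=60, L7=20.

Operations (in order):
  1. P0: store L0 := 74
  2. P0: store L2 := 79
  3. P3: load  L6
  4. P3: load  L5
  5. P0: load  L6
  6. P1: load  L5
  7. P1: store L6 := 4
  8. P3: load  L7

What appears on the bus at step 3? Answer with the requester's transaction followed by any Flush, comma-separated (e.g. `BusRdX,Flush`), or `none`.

bus = BusRd

step 1: P0: store L0 := 74  ⟶  MIII  (L0)  txn=BusRdX  M[L0]=70
step 2: P0: store L2 := 79  ⟶  MIII  (L2)  txn=BusRdX  M[L2]=20
step 3: P3: load  L6  ⟶  IIIE  (L6)  txn=BusRd  M[L6]=60
step 4: P3: load  L5  ⟶  IIIE  (L5)  txn=BusRd  M[L5]=20
step 5: P0: load  L6  ⟶  SIIS  (L6)  txn=BusRd  M[L6]=60
step 6: P1: load  L5  ⟶  ISIS  (L5)  txn=BusRd  M[L5]=20
step 7: P1: store L6 := 4  ⟶  IMII  (L6)  txn=BusRdX  M[L6]=60
step 8: P3: load  L7  ⟶  IIIE  (L7)  txn=BusRd  M[L7]=20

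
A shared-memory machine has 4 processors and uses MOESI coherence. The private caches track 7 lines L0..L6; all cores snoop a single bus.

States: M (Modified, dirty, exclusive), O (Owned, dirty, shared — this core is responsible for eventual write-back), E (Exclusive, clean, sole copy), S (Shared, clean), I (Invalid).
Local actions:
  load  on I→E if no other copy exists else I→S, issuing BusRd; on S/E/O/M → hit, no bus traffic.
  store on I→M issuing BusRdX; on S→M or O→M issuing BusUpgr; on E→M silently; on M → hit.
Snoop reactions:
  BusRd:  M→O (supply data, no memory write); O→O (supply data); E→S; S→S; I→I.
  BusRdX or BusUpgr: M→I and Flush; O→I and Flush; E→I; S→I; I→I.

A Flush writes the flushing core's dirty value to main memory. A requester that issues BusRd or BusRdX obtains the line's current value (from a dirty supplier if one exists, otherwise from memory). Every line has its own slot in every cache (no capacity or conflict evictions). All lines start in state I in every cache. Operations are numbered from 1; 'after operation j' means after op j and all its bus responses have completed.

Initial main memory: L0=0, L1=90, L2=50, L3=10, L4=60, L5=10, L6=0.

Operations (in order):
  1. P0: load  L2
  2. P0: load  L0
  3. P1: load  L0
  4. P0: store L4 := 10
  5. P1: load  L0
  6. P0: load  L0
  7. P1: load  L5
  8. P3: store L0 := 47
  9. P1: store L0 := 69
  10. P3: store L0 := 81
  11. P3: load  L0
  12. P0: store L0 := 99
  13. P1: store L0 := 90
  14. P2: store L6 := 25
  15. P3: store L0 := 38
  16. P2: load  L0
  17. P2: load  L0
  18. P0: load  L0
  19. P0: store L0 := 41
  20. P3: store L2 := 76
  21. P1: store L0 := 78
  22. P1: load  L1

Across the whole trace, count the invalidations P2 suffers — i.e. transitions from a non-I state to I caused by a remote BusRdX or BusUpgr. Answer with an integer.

[1] P0: load  L2 | P0:E(50), P1:I, P2:I, P3:I | bus: BusRd
[2] P0: load  L0 | P0:E(0), P1:I, P2:I, P3:I | bus: BusRd
[3] P1: load  L0 | P0:S(0), P1:S(0), P2:I, P3:I | bus: BusRd
[4] P0: store L4 := 10 | P0:M(10), P1:I, P2:I, P3:I | bus: BusRdX
[5] P1: load  L0 | P0:S(0), P1:S(0), P2:I, P3:I | bus: none
[6] P0: load  L0 | P0:S(0), P1:S(0), P2:I, P3:I | bus: none
[7] P1: load  L5 | P0:I, P1:E(10), P2:I, P3:I | bus: BusRd
[8] P3: store L0 := 47 | P0:I, P1:I, P2:I, P3:M(47) | bus: BusRdX
[9] P1: store L0 := 69 | P0:I, P1:M(69), P2:I, P3:I | bus: BusRdX,Flush
[10] P3: store L0 := 81 | P0:I, P1:I, P2:I, P3:M(81) | bus: BusRdX,Flush
[11] P3: load  L0 | P0:I, P1:I, P2:I, P3:M(81) | bus: none
[12] P0: store L0 := 99 | P0:M(99), P1:I, P2:I, P3:I | bus: BusRdX,Flush
[13] P1: store L0 := 90 | P0:I, P1:M(90), P2:I, P3:I | bus: BusRdX,Flush
[14] P2: store L6 := 25 | P0:I, P1:I, P2:M(25), P3:I | bus: BusRdX
[15] P3: store L0 := 38 | P0:I, P1:I, P2:I, P3:M(38) | bus: BusRdX,Flush
[16] P2: load  L0 | P0:I, P1:I, P2:S(38), P3:O(38) | bus: BusRd
[17] P2: load  L0 | P0:I, P1:I, P2:S(38), P3:O(38) | bus: none
[18] P0: load  L0 | P0:S(38), P1:I, P2:S(38), P3:O(38) | bus: BusRd
[19] P0: store L0 := 41 | P0:M(41), P1:I, P2:I, P3:I | bus: BusUpgr,Flush
[20] P3: store L2 := 76 | P0:I, P1:I, P2:I, P3:M(76) | bus: BusRdX
[21] P1: store L0 := 78 | P0:I, P1:M(78), P2:I, P3:I | bus: BusRdX,Flush
[22] P1: load  L1 | P0:I, P1:E(90), P2:I, P3:I | bus: BusRd

invalidations = 1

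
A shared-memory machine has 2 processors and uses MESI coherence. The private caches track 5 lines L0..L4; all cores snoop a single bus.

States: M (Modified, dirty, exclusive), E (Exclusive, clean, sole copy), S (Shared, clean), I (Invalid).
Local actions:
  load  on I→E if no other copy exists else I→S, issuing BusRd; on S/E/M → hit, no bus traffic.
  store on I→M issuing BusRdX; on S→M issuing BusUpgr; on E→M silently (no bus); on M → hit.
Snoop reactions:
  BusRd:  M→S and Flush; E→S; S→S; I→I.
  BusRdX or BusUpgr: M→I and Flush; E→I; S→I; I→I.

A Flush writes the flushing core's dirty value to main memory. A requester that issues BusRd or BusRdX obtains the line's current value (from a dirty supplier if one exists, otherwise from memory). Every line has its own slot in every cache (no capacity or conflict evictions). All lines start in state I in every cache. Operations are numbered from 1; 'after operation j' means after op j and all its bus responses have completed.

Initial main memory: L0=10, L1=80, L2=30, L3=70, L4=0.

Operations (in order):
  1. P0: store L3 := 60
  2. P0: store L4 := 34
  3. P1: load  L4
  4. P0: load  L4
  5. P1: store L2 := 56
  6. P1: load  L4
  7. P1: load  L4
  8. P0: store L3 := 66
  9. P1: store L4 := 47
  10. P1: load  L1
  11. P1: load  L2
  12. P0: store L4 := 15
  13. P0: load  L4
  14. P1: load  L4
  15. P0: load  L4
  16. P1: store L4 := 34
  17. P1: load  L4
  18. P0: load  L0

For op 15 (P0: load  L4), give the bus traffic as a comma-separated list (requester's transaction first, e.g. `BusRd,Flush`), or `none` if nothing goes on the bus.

bus = none

  op1 P0: store L3 := 60 → M/I on L3; bus BusRdX; mem=70
  op2 P0: store L4 := 34 → M/I on L4; bus BusRdX; mem=0
  op3 P1: load  L4 → S/S on L4; bus BusRd Flush; mem=34
  op4 P0: load  L4 → S/S on L4; bus (none); mem=34
  op5 P1: store L2 := 56 → I/M on L2; bus BusRdX; mem=30
  op6 P1: load  L4 → S/S on L4; bus (none); mem=34
  op7 P1: load  L4 → S/S on L4; bus (none); mem=34
  op8 P0: store L3 := 66 → M/I on L3; bus (none); mem=70
  op9 P1: store L4 := 47 → I/M on L4; bus BusUpgr; mem=34
  op10 P1: load  L1 → I/E on L1; bus BusRd; mem=80
  op11 P1: load  L2 → I/M on L2; bus (none); mem=30
  op12 P0: store L4 := 15 → M/I on L4; bus BusRdX Flush; mem=47
  op13 P0: load  L4 → M/I on L4; bus (none); mem=47
  op14 P1: load  L4 → S/S on L4; bus BusRd Flush; mem=15
  op15 P0: load  L4 → S/S on L4; bus (none); mem=15
  op16 P1: store L4 := 34 → I/M on L4; bus BusUpgr; mem=15
  op17 P1: load  L4 → I/M on L4; bus (none); mem=15
  op18 P0: load  L0 → E/I on L0; bus BusRd; mem=10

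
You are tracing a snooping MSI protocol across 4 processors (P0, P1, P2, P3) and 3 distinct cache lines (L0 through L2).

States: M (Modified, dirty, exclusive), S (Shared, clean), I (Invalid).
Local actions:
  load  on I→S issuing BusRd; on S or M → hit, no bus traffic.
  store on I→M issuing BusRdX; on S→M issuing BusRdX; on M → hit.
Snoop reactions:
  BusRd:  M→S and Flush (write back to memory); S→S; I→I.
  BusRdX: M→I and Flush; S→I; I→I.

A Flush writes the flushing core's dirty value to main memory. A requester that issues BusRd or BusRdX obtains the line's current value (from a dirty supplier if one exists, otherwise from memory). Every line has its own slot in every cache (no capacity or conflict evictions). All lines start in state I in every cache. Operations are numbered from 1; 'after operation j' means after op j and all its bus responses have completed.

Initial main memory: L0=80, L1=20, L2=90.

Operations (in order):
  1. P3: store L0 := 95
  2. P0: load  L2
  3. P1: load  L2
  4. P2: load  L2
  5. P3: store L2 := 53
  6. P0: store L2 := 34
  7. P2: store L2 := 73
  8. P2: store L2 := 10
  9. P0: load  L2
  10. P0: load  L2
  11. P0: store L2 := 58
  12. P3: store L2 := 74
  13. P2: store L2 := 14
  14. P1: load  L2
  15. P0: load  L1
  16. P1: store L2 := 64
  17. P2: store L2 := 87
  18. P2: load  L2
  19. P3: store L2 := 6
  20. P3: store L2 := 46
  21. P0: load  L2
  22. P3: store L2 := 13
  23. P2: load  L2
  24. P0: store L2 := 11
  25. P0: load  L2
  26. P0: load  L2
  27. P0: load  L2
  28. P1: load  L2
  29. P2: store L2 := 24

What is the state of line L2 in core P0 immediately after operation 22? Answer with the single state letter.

1. P3: store L0 := 95  bus=[BusRdX]  L0: P0=I P1=I P2=I P3=M  mem[L0]=80
2. P0: load  L2  bus=[BusRd]  L2: P0=S P1=I P2=I P3=I  mem[L2]=90
3. P1: load  L2  bus=[BusRd]  L2: P0=S P1=S P2=I P3=I  mem[L2]=90
4. P2: load  L2  bus=[BusRd]  L2: P0=S P1=S P2=S P3=I  mem[L2]=90
5. P3: store L2 := 53  bus=[BusRdX]  L2: P0=I P1=I P2=I P3=M  mem[L2]=90
6. P0: store L2 := 34  bus=[BusRdX,Flush]  L2: P0=M P1=I P2=I P3=I  mem[L2]=53
7. P2: store L2 := 73  bus=[BusRdX,Flush]  L2: P0=I P1=I P2=M P3=I  mem[L2]=34
8. P2: store L2 := 10  bus=[-]  L2: P0=I P1=I P2=M P3=I  mem[L2]=34
9. P0: load  L2  bus=[BusRd,Flush]  L2: P0=S P1=I P2=S P3=I  mem[L2]=10
10. P0: load  L2  bus=[-]  L2: P0=S P1=I P2=S P3=I  mem[L2]=10
11. P0: store L2 := 58  bus=[BusRdX]  L2: P0=M P1=I P2=I P3=I  mem[L2]=10
12. P3: store L2 := 74  bus=[BusRdX,Flush]  L2: P0=I P1=I P2=I P3=M  mem[L2]=58
13. P2: store L2 := 14  bus=[BusRdX,Flush]  L2: P0=I P1=I P2=M P3=I  mem[L2]=74
14. P1: load  L2  bus=[BusRd,Flush]  L2: P0=I P1=S P2=S P3=I  mem[L2]=14
15. P0: load  L1  bus=[BusRd]  L1: P0=S P1=I P2=I P3=I  mem[L1]=20
16. P1: store L2 := 64  bus=[BusRdX]  L2: P0=I P1=M P2=I P3=I  mem[L2]=14
17. P2: store L2 := 87  bus=[BusRdX,Flush]  L2: P0=I P1=I P2=M P3=I  mem[L2]=64
18. P2: load  L2  bus=[-]  L2: P0=I P1=I P2=M P3=I  mem[L2]=64
19. P3: store L2 := 6  bus=[BusRdX,Flush]  L2: P0=I P1=I P2=I P3=M  mem[L2]=87
20. P3: store L2 := 46  bus=[-]  L2: P0=I P1=I P2=I P3=M  mem[L2]=87
21. P0: load  L2  bus=[BusRd,Flush]  L2: P0=S P1=I P2=I P3=S  mem[L2]=46
22. P3: store L2 := 13  bus=[BusRdX]  L2: P0=I P1=I P2=I P3=M  mem[L2]=46
23. P2: load  L2  bus=[BusRd,Flush]  L2: P0=I P1=I P2=S P3=S  mem[L2]=13
24. P0: store L2 := 11  bus=[BusRdX]  L2: P0=M P1=I P2=I P3=I  mem[L2]=13
25. P0: load  L2  bus=[-]  L2: P0=M P1=I P2=I P3=I  mem[L2]=13
26. P0: load  L2  bus=[-]  L2: P0=M P1=I P2=I P3=I  mem[L2]=13
27. P0: load  L2  bus=[-]  L2: P0=M P1=I P2=I P3=I  mem[L2]=13
28. P1: load  L2  bus=[BusRd,Flush]  L2: P0=S P1=S P2=I P3=I  mem[L2]=11
29. P2: store L2 := 24  bus=[BusRdX]  L2: P0=I P1=I P2=M P3=I  mem[L2]=11

state = I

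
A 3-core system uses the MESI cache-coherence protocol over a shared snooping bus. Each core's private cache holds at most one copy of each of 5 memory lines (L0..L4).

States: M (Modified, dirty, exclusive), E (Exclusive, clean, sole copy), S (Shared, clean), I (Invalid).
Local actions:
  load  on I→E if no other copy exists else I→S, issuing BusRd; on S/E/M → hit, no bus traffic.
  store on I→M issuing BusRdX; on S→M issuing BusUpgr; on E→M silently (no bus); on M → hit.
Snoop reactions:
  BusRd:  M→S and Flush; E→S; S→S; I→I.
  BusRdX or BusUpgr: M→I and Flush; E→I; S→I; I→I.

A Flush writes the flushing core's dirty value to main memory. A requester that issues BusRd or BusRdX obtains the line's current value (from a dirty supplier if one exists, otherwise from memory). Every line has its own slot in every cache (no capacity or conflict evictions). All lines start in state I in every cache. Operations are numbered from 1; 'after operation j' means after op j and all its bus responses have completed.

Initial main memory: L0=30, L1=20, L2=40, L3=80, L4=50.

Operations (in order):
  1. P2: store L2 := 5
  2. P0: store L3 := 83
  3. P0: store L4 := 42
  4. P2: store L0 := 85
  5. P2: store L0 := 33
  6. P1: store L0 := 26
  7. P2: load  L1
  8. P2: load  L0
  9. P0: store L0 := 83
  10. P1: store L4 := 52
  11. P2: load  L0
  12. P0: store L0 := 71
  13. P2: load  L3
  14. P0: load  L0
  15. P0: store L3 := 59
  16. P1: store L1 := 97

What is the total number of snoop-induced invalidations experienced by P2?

[1] P2: store L2 := 5 | P0:I, P1:I, P2:M(5) | bus: BusRdX
[2] P0: store L3 := 83 | P0:M(83), P1:I, P2:I | bus: BusRdX
[3] P0: store L4 := 42 | P0:M(42), P1:I, P2:I | bus: BusRdX
[4] P2: store L0 := 85 | P0:I, P1:I, P2:M(85) | bus: BusRdX
[5] P2: store L0 := 33 | P0:I, P1:I, P2:M(33) | bus: none
[6] P1: store L0 := 26 | P0:I, P1:M(26), P2:I | bus: BusRdX,Flush
[7] P2: load  L1 | P0:I, P1:I, P2:E(20) | bus: BusRd
[8] P2: load  L0 | P0:I, P1:S(26), P2:S(26) | bus: BusRd,Flush
[9] P0: store L0 := 83 | P0:M(83), P1:I, P2:I | bus: BusRdX
[10] P1: store L4 := 52 | P0:I, P1:M(52), P2:I | bus: BusRdX,Flush
[11] P2: load  L0 | P0:S(83), P1:I, P2:S(83) | bus: BusRd,Flush
[12] P0: store L0 := 71 | P0:M(71), P1:I, P2:I | bus: BusUpgr
[13] P2: load  L3 | P0:S(83), P1:I, P2:S(83) | bus: BusRd,Flush
[14] P0: load  L0 | P0:M(71), P1:I, P2:I | bus: none
[15] P0: store L3 := 59 | P0:M(59), P1:I, P2:I | bus: BusUpgr
[16] P1: store L1 := 97 | P0:I, P1:M(97), P2:I | bus: BusRdX

invalidations = 5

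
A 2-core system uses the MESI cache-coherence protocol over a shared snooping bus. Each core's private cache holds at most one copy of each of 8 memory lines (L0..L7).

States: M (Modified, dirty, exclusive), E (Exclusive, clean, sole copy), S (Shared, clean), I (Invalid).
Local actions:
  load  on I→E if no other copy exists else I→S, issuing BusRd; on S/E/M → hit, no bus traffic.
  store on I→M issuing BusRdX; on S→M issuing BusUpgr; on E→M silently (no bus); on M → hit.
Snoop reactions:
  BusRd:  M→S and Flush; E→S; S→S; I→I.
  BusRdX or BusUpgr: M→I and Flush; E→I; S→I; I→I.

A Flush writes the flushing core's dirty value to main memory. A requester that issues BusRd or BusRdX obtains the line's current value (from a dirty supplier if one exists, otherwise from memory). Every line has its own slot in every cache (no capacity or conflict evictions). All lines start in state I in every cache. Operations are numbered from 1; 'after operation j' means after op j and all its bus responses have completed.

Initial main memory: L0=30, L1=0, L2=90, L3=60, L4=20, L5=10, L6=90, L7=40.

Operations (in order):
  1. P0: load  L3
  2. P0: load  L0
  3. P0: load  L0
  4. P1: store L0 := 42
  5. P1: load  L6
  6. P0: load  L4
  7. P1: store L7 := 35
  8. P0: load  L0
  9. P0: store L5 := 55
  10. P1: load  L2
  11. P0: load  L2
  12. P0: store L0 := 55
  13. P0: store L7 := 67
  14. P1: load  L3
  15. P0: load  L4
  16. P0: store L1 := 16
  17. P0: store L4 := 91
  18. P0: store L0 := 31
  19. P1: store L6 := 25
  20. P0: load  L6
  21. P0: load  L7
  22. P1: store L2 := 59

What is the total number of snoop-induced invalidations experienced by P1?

invalidations = 2

  op1 P0: load  L3 → E/I on L3; bus BusRd; mem=60
  op2 P0: load  L0 → E/I on L0; bus BusRd; mem=30
  op3 P0: load  L0 → E/I on L0; bus (none); mem=30
  op4 P1: store L0 := 42 → I/M on L0; bus BusRdX; mem=30
  op5 P1: load  L6 → I/E on L6; bus BusRd; mem=90
  op6 P0: load  L4 → E/I on L4; bus BusRd; mem=20
  op7 P1: store L7 := 35 → I/M on L7; bus BusRdX; mem=40
  op8 P0: load  L0 → S/S on L0; bus BusRd Flush; mem=42
  op9 P0: store L5 := 55 → M/I on L5; bus BusRdX; mem=10
  op10 P1: load  L2 → I/E on L2; bus BusRd; mem=90
  op11 P0: load  L2 → S/S on L2; bus BusRd; mem=90
  op12 P0: store L0 := 55 → M/I on L0; bus BusUpgr; mem=42
  op13 P0: store L7 := 67 → M/I on L7; bus BusRdX Flush; mem=35
  op14 P1: load  L3 → S/S on L3; bus BusRd; mem=60
  op15 P0: load  L4 → E/I on L4; bus (none); mem=20
  op16 P0: store L1 := 16 → M/I on L1; bus BusRdX; mem=0
  op17 P0: store L4 := 91 → M/I on L4; bus (none); mem=20
  op18 P0: store L0 := 31 → M/I on L0; bus (none); mem=42
  op19 P1: store L6 := 25 → I/M on L6; bus (none); mem=90
  op20 P0: load  L6 → S/S on L6; bus BusRd Flush; mem=25
  op21 P0: load  L7 → M/I on L7; bus (none); mem=35
  op22 P1: store L2 := 59 → I/M on L2; bus BusUpgr; mem=90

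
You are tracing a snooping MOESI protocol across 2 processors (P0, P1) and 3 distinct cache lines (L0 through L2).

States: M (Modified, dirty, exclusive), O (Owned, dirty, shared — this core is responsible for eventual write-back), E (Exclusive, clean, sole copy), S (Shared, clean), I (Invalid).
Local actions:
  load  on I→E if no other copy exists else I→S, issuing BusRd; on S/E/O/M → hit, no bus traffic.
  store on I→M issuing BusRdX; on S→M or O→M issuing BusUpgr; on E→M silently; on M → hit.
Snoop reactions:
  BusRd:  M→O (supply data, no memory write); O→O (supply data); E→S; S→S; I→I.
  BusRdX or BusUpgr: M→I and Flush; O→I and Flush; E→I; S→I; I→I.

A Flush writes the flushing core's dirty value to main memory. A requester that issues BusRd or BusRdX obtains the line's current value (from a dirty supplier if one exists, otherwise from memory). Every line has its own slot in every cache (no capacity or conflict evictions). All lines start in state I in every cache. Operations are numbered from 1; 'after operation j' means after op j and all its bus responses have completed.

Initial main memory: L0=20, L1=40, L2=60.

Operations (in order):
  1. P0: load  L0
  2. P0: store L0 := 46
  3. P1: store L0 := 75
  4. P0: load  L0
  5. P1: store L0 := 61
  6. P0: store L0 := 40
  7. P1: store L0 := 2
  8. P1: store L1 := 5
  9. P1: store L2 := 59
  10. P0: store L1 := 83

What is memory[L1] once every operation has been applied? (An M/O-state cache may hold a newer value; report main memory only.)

[1] P0: load  L0 | P0:E(20), P1:I | bus: BusRd
[2] P0: store L0 := 46 | P0:M(46), P1:I | bus: none
[3] P1: store L0 := 75 | P0:I, P1:M(75) | bus: BusRdX,Flush
[4] P0: load  L0 | P0:S(75), P1:O(75) | bus: BusRd
[5] P1: store L0 := 61 | P0:I, P1:M(61) | bus: BusUpgr
[6] P0: store L0 := 40 | P0:M(40), P1:I | bus: BusRdX,Flush
[7] P1: store L0 := 2 | P0:I, P1:M(2) | bus: BusRdX,Flush
[8] P1: store L1 := 5 | P0:I, P1:M(5) | bus: BusRdX
[9] P1: store L2 := 59 | P0:I, P1:M(59) | bus: BusRdX
[10] P0: store L1 := 83 | P0:M(83), P1:I | bus: BusRdX,Flush

memory[L1] = 5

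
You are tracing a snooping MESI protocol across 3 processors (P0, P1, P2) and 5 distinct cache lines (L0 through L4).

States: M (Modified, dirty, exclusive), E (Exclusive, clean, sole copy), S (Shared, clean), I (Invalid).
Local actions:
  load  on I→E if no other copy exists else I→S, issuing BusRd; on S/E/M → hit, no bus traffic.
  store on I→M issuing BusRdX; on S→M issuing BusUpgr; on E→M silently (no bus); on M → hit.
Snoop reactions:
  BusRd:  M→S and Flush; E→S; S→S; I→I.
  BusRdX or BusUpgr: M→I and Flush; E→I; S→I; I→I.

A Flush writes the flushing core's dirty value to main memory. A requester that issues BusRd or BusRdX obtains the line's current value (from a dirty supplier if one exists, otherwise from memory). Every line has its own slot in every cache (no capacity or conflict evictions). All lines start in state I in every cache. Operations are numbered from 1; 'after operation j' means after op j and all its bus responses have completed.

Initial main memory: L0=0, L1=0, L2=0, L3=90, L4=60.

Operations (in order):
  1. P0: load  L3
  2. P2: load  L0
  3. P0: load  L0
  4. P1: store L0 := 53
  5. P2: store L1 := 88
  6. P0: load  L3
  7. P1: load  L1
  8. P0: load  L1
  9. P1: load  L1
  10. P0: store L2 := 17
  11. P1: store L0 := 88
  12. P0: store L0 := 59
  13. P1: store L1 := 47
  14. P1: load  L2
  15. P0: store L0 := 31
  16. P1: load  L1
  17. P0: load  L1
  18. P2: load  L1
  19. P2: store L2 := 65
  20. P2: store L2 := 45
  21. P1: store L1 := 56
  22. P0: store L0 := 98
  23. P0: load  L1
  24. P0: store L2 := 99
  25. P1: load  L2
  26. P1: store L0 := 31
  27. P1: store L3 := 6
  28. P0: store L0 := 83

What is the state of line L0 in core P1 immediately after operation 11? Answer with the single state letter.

  op1 P0: load  L3 → E/I/I on L3; bus BusRd; mem=90
  op2 P2: load  L0 → I/I/E on L0; bus BusRd; mem=0
  op3 P0: load  L0 → S/I/S on L0; bus BusRd; mem=0
  op4 P1: store L0 := 53 → I/M/I on L0; bus BusRdX; mem=0
  op5 P2: store L1 := 88 → I/I/M on L1; bus BusRdX; mem=0
  op6 P0: load  L3 → E/I/I on L3; bus (none); mem=90
  op7 P1: load  L1 → I/S/S on L1; bus BusRd Flush; mem=88
  op8 P0: load  L1 → S/S/S on L1; bus BusRd; mem=88
  op9 P1: load  L1 → S/S/S on L1; bus (none); mem=88
  op10 P0: store L2 := 17 → M/I/I on L2; bus BusRdX; mem=0
  op11 P1: store L0 := 88 → I/M/I on L0; bus (none); mem=0
  op12 P0: store L0 := 59 → M/I/I on L0; bus BusRdX Flush; mem=88
  op13 P1: store L1 := 47 → I/M/I on L1; bus BusUpgr; mem=88
  op14 P1: load  L2 → S/S/I on L2; bus BusRd Flush; mem=17
  op15 P0: store L0 := 31 → M/I/I on L0; bus (none); mem=88
  op16 P1: load  L1 → I/M/I on L1; bus (none); mem=88
  op17 P0: load  L1 → S/S/I on L1; bus BusRd Flush; mem=47
  op18 P2: load  L1 → S/S/S on L1; bus BusRd; mem=47
  op19 P2: store L2 := 65 → I/I/M on L2; bus BusRdX; mem=17
  op20 P2: store L2 := 45 → I/I/M on L2; bus (none); mem=17
  op21 P1: store L1 := 56 → I/M/I on L1; bus BusUpgr; mem=47
  op22 P0: store L0 := 98 → M/I/I on L0; bus (none); mem=88
  op23 P0: load  L1 → S/S/I on L1; bus BusRd Flush; mem=56
  op24 P0: store L2 := 99 → M/I/I on L2; bus BusRdX Flush; mem=45
  op25 P1: load  L2 → S/S/I on L2; bus BusRd Flush; mem=99
  op26 P1: store L0 := 31 → I/M/I on L0; bus BusRdX Flush; mem=98
  op27 P1: store L3 := 6 → I/M/I on L3; bus BusRdX; mem=90
  op28 P0: store L0 := 83 → M/I/I on L0; bus BusRdX Flush; mem=31

state = M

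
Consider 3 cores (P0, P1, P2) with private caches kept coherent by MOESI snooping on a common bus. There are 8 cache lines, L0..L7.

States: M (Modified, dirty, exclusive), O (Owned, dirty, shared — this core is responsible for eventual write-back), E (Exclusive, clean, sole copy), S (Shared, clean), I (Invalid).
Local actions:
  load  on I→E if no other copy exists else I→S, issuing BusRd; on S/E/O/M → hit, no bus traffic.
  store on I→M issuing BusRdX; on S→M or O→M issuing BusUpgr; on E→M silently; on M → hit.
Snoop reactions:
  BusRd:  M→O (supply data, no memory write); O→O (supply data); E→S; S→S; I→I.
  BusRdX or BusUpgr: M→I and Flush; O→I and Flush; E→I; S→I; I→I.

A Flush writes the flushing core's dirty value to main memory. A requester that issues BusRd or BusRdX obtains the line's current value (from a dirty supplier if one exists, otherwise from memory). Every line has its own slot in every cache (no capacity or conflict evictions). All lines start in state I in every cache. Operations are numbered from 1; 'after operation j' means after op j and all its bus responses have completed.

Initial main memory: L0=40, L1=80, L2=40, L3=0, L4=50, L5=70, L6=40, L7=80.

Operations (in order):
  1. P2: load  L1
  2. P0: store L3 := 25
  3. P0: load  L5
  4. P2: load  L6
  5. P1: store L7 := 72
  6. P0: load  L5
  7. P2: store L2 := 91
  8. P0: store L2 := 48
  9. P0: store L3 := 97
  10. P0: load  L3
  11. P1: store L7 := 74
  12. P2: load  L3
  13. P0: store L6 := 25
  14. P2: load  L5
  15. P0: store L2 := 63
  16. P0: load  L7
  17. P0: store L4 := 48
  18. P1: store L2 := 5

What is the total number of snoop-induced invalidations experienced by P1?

invalidations = 0

[1] P2: load  L1 | P0:I, P1:I, P2:E(80) | bus: BusRd
[2] P0: store L3 := 25 | P0:M(25), P1:I, P2:I | bus: BusRdX
[3] P0: load  L5 | P0:E(70), P1:I, P2:I | bus: BusRd
[4] P2: load  L6 | P0:I, P1:I, P2:E(40) | bus: BusRd
[5] P1: store L7 := 72 | P0:I, P1:M(72), P2:I | bus: BusRdX
[6] P0: load  L5 | P0:E(70), P1:I, P2:I | bus: none
[7] P2: store L2 := 91 | P0:I, P1:I, P2:M(91) | bus: BusRdX
[8] P0: store L2 := 48 | P0:M(48), P1:I, P2:I | bus: BusRdX,Flush
[9] P0: store L3 := 97 | P0:M(97), P1:I, P2:I | bus: none
[10] P0: load  L3 | P0:M(97), P1:I, P2:I | bus: none
[11] P1: store L7 := 74 | P0:I, P1:M(74), P2:I | bus: none
[12] P2: load  L3 | P0:O(97), P1:I, P2:S(97) | bus: BusRd
[13] P0: store L6 := 25 | P0:M(25), P1:I, P2:I | bus: BusRdX
[14] P2: load  L5 | P0:S(70), P1:I, P2:S(70) | bus: BusRd
[15] P0: store L2 := 63 | P0:M(63), P1:I, P2:I | bus: none
[16] P0: load  L7 | P0:S(74), P1:O(74), P2:I | bus: BusRd
[17] P0: store L4 := 48 | P0:M(48), P1:I, P2:I | bus: BusRdX
[18] P1: store L2 := 5 | P0:I, P1:M(5), P2:I | bus: BusRdX,Flush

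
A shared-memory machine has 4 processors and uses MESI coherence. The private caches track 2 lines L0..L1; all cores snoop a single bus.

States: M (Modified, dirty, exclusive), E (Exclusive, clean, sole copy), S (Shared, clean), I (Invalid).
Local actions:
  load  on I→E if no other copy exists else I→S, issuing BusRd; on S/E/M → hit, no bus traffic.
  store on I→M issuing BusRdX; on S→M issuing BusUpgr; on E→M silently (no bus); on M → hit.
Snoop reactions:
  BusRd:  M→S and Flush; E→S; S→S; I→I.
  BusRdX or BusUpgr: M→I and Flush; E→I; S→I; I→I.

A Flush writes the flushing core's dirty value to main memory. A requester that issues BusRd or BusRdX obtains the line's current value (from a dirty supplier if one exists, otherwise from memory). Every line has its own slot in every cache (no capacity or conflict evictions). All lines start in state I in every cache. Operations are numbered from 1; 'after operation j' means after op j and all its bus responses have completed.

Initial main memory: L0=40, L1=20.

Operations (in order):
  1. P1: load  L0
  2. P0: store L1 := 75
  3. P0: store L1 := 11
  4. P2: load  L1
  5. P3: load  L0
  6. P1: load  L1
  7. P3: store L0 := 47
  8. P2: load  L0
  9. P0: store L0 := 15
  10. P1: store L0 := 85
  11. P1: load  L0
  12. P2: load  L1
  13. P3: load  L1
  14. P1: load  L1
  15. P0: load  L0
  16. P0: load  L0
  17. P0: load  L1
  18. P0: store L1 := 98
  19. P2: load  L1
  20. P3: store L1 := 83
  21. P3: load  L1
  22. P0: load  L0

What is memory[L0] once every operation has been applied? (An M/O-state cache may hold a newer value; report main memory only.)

1. P1: load  L0  bus=[BusRd]  L0: P0=I P1=E P2=I P3=I  mem[L0]=40
2. P0: store L1 := 75  bus=[BusRdX]  L1: P0=M P1=I P2=I P3=I  mem[L1]=20
3. P0: store L1 := 11  bus=[-]  L1: P0=M P1=I P2=I P3=I  mem[L1]=20
4. P2: load  L1  bus=[BusRd,Flush]  L1: P0=S P1=I P2=S P3=I  mem[L1]=11
5. P3: load  L0  bus=[BusRd]  L0: P0=I P1=S P2=I P3=S  mem[L0]=40
6. P1: load  L1  bus=[BusRd]  L1: P0=S P1=S P2=S P3=I  mem[L1]=11
7. P3: store L0 := 47  bus=[BusUpgr]  L0: P0=I P1=I P2=I P3=M  mem[L0]=40
8. P2: load  L0  bus=[BusRd,Flush]  L0: P0=I P1=I P2=S P3=S  mem[L0]=47
9. P0: store L0 := 15  bus=[BusRdX]  L0: P0=M P1=I P2=I P3=I  mem[L0]=47
10. P1: store L0 := 85  bus=[BusRdX,Flush]  L0: P0=I P1=M P2=I P3=I  mem[L0]=15
11. P1: load  L0  bus=[-]  L0: P0=I P1=M P2=I P3=I  mem[L0]=15
12. P2: load  L1  bus=[-]  L1: P0=S P1=S P2=S P3=I  mem[L1]=11
13. P3: load  L1  bus=[BusRd]  L1: P0=S P1=S P2=S P3=S  mem[L1]=11
14. P1: load  L1  bus=[-]  L1: P0=S P1=S P2=S P3=S  mem[L1]=11
15. P0: load  L0  bus=[BusRd,Flush]  L0: P0=S P1=S P2=I P3=I  mem[L0]=85
16. P0: load  L0  bus=[-]  L0: P0=S P1=S P2=I P3=I  mem[L0]=85
17. P0: load  L1  bus=[-]  L1: P0=S P1=S P2=S P3=S  mem[L1]=11
18. P0: store L1 := 98  bus=[BusUpgr]  L1: P0=M P1=I P2=I P3=I  mem[L1]=11
19. P2: load  L1  bus=[BusRd,Flush]  L1: P0=S P1=I P2=S P3=I  mem[L1]=98
20. P3: store L1 := 83  bus=[BusRdX]  L1: P0=I P1=I P2=I P3=M  mem[L1]=98
21. P3: load  L1  bus=[-]  L1: P0=I P1=I P2=I P3=M  mem[L1]=98
22. P0: load  L0  bus=[-]  L0: P0=S P1=S P2=I P3=I  mem[L0]=85

memory[L0] = 85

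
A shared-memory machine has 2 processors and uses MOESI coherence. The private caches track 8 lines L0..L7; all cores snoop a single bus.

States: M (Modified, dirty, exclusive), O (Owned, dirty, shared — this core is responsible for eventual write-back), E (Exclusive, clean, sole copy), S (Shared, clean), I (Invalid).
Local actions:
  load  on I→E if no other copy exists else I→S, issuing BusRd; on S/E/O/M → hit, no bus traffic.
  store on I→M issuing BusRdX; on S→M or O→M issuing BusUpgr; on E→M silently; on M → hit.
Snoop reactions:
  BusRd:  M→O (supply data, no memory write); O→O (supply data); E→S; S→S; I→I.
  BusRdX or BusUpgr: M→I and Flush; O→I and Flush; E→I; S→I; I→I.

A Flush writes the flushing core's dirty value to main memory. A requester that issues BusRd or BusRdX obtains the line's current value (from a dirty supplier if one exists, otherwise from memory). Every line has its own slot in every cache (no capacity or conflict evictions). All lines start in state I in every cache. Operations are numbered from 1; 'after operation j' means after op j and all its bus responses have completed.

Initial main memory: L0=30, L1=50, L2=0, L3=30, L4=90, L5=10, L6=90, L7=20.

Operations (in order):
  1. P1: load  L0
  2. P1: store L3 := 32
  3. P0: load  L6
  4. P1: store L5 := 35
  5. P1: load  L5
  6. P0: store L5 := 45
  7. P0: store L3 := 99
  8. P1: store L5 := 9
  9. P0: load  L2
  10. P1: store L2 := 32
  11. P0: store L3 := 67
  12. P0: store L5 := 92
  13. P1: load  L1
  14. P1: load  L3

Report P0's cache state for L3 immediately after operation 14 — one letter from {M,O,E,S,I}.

  op1 P1: load  L0 → I/E on L0; bus BusRd; mem=30
  op2 P1: store L3 := 32 → I/M on L3; bus BusRdX; mem=30
  op3 P0: load  L6 → E/I on L6; bus BusRd; mem=90
  op4 P1: store L5 := 35 → I/M on L5; bus BusRdX; mem=10
  op5 P1: load  L5 → I/M on L5; bus (none); mem=10
  op6 P0: store L5 := 45 → M/I on L5; bus BusRdX Flush; mem=35
  op7 P0: store L3 := 99 → M/I on L3; bus BusRdX Flush; mem=32
  op8 P1: store L5 := 9 → I/M on L5; bus BusRdX Flush; mem=45
  op9 P0: load  L2 → E/I on L2; bus BusRd; mem=0
  op10 P1: store L2 := 32 → I/M on L2; bus BusRdX; mem=0
  op11 P0: store L3 := 67 → M/I on L3; bus (none); mem=32
  op12 P0: store L5 := 92 → M/I on L5; bus BusRdX Flush; mem=9
  op13 P1: load  L1 → I/E on L1; bus BusRd; mem=50
  op14 P1: load  L3 → O/S on L3; bus BusRd; mem=32

state = O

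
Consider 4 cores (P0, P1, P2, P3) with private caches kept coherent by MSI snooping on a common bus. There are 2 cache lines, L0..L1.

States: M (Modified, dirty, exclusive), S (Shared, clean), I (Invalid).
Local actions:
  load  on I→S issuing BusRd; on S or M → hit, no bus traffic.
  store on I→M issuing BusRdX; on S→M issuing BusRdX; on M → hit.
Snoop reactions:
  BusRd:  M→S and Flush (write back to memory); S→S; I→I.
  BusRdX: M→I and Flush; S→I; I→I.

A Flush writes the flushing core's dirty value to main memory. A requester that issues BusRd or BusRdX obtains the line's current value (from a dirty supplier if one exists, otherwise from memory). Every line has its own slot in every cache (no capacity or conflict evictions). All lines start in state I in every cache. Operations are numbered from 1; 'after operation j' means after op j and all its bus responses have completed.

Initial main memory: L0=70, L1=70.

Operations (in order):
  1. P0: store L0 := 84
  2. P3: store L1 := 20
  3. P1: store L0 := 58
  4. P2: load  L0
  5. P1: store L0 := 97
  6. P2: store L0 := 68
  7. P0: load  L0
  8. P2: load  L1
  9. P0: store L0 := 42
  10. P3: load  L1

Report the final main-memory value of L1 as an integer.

memory[L1] = 20

  op1 P0: store L0 := 84 → M/I/I/I on L0; bus BusRdX; mem=70
  op2 P3: store L1 := 20 → I/I/I/M on L1; bus BusRdX; mem=70
  op3 P1: store L0 := 58 → I/M/I/I on L0; bus BusRdX Flush; mem=84
  op4 P2: load  L0 → I/S/S/I on L0; bus BusRd Flush; mem=58
  op5 P1: store L0 := 97 → I/M/I/I on L0; bus BusRdX; mem=58
  op6 P2: store L0 := 68 → I/I/M/I on L0; bus BusRdX Flush; mem=97
  op7 P0: load  L0 → S/I/S/I on L0; bus BusRd Flush; mem=68
  op8 P2: load  L1 → I/I/S/S on L1; bus BusRd Flush; mem=20
  op9 P0: store L0 := 42 → M/I/I/I on L0; bus BusRdX; mem=68
  op10 P3: load  L1 → I/I/S/S on L1; bus (none); mem=20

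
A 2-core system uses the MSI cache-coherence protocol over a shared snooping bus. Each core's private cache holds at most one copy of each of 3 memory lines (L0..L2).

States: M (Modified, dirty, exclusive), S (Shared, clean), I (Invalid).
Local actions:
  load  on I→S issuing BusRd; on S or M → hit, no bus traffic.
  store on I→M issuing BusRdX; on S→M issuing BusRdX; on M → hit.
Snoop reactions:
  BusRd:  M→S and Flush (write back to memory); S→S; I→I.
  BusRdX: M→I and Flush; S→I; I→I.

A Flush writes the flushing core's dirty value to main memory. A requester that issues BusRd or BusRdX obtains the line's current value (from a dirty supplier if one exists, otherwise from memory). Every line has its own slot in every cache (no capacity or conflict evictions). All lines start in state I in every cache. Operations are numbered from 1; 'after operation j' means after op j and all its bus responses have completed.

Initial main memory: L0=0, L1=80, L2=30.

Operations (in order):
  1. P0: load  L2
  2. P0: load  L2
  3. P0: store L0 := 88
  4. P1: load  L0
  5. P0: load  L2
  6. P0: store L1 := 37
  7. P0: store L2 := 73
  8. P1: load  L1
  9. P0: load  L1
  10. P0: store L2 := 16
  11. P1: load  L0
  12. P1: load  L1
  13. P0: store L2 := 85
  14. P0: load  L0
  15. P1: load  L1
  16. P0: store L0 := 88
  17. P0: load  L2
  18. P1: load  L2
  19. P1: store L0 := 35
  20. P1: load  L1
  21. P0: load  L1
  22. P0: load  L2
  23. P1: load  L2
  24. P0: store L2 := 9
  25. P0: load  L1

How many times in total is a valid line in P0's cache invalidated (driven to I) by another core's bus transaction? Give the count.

  op1 P0: load  L2 → S/I on L2; bus BusRd; mem=30
  op2 P0: load  L2 → S/I on L2; bus (none); mem=30
  op3 P0: store L0 := 88 → M/I on L0; bus BusRdX; mem=0
  op4 P1: load  L0 → S/S on L0; bus BusRd Flush; mem=88
  op5 P0: load  L2 → S/I on L2; bus (none); mem=30
  op6 P0: store L1 := 37 → M/I on L1; bus BusRdX; mem=80
  op7 P0: store L2 := 73 → M/I on L2; bus BusRdX; mem=30
  op8 P1: load  L1 → S/S on L1; bus BusRd Flush; mem=37
  op9 P0: load  L1 → S/S on L1; bus (none); mem=37
  op10 P0: store L2 := 16 → M/I on L2; bus (none); mem=30
  op11 P1: load  L0 → S/S on L0; bus (none); mem=88
  op12 P1: load  L1 → S/S on L1; bus (none); mem=37
  op13 P0: store L2 := 85 → M/I on L2; bus (none); mem=30
  op14 P0: load  L0 → S/S on L0; bus (none); mem=88
  op15 P1: load  L1 → S/S on L1; bus (none); mem=37
  op16 P0: store L0 := 88 → M/I on L0; bus BusRdX; mem=88
  op17 P0: load  L2 → M/I on L2; bus (none); mem=30
  op18 P1: load  L2 → S/S on L2; bus BusRd Flush; mem=85
  op19 P1: store L0 := 35 → I/M on L0; bus BusRdX Flush; mem=88
  op20 P1: load  L1 → S/S on L1; bus (none); mem=37
  op21 P0: load  L1 → S/S on L1; bus (none); mem=37
  op22 P0: load  L2 → S/S on L2; bus (none); mem=85
  op23 P1: load  L2 → S/S on L2; bus (none); mem=85
  op24 P0: store L2 := 9 → M/I on L2; bus BusRdX; mem=85
  op25 P0: load  L1 → S/S on L1; bus (none); mem=37

invalidations = 1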